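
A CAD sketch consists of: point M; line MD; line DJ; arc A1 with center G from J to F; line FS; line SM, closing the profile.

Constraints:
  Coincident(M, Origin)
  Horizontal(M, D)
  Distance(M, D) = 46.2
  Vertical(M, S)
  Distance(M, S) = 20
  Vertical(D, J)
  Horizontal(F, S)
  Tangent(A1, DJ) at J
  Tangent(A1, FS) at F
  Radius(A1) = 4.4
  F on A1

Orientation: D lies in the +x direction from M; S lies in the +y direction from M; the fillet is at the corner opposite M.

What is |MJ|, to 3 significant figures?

48.8

M is at the origin; MD is horizontal with |MD| = 46.2 and D on the +x side, so D = (46.2, 0.00). MS is vertical with |MS| = 20.0 and S on the +y side, so S = (0.00, 20.0). The virtual corner opposite M is at (46.2, 20.0). The tangent condition forces GJ to be normal to DJ and the tangent condition forces GF to be normal to FS, with radius 4.4, so the center G sits 4.4 in from both sides at G = (41.8, 15.6). That places the tangent points at J = (46.2, 15.6) on DJ and F = (41.8, 20.0) on FS. Then |MJ| = |J − M| = 48.8.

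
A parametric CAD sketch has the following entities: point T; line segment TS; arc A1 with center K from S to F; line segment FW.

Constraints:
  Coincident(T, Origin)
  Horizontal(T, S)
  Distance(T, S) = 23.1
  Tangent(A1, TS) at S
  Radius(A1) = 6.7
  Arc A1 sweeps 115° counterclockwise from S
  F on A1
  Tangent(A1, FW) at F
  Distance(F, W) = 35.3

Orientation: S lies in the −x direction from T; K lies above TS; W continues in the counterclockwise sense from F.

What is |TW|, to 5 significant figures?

52.391

T is at the origin; TS is horizontal with |TS| = 23.1 and S on the −x side, so S = (-23.100, 0.0000). Since A1 is tangent to TS there, KS ⟂ TS, so K = S + (0, 6.7) = (-23.100, 6.7000). On A1, S sits at bearing -90° from K; a 115° counterclockwise sweep puts F at bearing 25°, so F = K + 6.7·(cos 25°, sin 25°) = (-17.028, 9.5315). Tangency of A1 to FW means the radius KF is perpendicular to FW, so FW runs along (−sin 25°, cos 25°); with |FW| = 35.3, W = (-31.946, 41.524). Then |TW| = |W − T| = 52.391.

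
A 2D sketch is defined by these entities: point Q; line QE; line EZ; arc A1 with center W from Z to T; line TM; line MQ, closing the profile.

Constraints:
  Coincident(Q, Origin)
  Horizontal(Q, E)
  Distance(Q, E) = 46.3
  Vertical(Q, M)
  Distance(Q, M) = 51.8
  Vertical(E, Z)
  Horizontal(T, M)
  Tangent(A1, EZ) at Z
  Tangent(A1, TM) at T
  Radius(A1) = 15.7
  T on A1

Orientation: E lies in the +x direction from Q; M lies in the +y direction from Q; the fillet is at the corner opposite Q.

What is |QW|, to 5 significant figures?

47.324

Q is at the origin; Q and E share the same y with |QE| = 46.3 and E on the +x side, so E = (46.300, 0.0000). Q and M share the same x with |QM| = 51.8 and M on the +y side, so M = (0.0000, 51.800). The virtual corner opposite Q is at (46.300, 51.800). A1 meets EZ tangentially, so WZ is at right angles to EZ and A1 meets TM tangentially, so WT is at right angles to TM, with radius 15.7, so the center W sits 15.7 in from both sides at W = (30.600, 36.100). Then |QW| = |W − Q| = 47.324.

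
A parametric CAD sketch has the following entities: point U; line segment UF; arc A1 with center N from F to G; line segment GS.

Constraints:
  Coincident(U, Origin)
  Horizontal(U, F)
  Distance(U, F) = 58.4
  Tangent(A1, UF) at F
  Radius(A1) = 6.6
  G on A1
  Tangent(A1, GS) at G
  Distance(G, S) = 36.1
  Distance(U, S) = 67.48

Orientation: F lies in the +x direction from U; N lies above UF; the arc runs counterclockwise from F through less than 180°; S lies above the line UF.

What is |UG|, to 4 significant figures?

65.20

Checks: |NG| = 6.600 ✓; ∠(NG, GS) = 90.00° ✓; |GS| = 36.10 ✓; |US| = 67.48 ✓.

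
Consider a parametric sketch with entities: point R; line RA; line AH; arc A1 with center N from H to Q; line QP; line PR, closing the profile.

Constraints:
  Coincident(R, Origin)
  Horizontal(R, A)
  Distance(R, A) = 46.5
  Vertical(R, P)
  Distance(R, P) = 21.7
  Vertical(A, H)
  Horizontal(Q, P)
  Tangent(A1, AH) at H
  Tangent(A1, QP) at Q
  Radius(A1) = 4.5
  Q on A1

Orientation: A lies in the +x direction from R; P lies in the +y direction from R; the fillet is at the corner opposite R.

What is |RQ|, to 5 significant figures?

47.275

R is at the origin; R and A share the same y with |RA| = 46.5 and A on the +x side, so A = (46.500, 0.0000). RP is vertical with |RP| = 21.7 and P on the +y side, so P = (0.0000, 21.700). The virtual corner opposite R is at (46.500, 21.700). A1 meets AH tangentially, so NH is at right angles to AH and since A1 is tangent to QP there, NQ ⟂ QP, with radius 4.5, so the center N sits 4.5 in from both sides at N = (42.000, 17.200). That places the tangent points at H = (46.500, 17.200) on AH and Q = (42.000, 21.700) on QP. Then |RQ| = |Q − R| = 47.275.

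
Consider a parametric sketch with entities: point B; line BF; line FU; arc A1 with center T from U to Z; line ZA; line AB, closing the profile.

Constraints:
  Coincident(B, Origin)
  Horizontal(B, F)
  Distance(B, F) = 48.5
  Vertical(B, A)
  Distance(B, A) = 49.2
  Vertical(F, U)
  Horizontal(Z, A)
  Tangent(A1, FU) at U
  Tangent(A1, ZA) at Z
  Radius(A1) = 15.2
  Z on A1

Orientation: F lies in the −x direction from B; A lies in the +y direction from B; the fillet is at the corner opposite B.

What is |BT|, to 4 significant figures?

47.59

B is at the origin; BF is horizontal with |BF| = 48.5 and F on the −x side, so F = (-48.50, 0.000). BA is vertical with |BA| = 49.2 and A on the +y side, so A = (0.000, 49.20). The virtual corner opposite B is at (-48.50, 49.20). Since A1 is tangent to FU there, TU ⟂ FU and A1 meets ZA tangentially, so TZ is at right angles to ZA, with radius 15.2, so the center T sits 15.2 in from both sides at T = (-33.30, 34.00). Then |BT| = |T − B| = 47.59.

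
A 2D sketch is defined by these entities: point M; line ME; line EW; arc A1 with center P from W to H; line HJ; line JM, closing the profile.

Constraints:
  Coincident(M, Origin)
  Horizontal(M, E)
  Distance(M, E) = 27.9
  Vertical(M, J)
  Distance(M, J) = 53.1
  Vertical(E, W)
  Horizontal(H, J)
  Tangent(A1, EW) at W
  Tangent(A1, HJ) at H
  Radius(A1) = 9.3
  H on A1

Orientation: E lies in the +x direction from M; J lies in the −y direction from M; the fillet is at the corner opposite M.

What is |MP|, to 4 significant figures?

47.59

M and J share the same x with |MJ| = 53.1 and J on the −y side, so J = (0.000, -53.10). The virtual corner opposite M is at (27.90, -53.10). A1 meets EW tangentially, so PW is at right angles to EW and the tangent condition forces PH to be normal to HJ, with radius 9.3, so the center P sits 9.3 in from both sides at P = (18.60, -43.80). Then |MP| = |P − M| = 47.59.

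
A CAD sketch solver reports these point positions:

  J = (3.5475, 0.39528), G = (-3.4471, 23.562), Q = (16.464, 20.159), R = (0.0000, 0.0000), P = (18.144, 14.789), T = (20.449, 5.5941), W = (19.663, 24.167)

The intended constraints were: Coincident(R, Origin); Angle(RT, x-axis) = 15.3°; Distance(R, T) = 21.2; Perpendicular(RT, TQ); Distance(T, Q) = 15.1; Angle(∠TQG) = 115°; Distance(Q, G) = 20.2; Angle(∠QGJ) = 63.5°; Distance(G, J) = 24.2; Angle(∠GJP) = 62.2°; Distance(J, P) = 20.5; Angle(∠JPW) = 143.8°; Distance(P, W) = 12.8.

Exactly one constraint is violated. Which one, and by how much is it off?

Distance(P, W) = 12.8 — off by 3.30.

R = (0.00, 0.00) ✓; RT at 15.30° ✓; |RT| = 21.20 ✓; ∠(RT, TQ) = 90.00° ✓; |TQ| = 15.10 ✓; ∠TQG = 115.0° ✓; |QG| = 20.20 ✓; ∠QGJ = 63.50° ✓; |GJ| = 24.20 ✓; ∠GJP = 62.20° ✓; |JP| = 20.50 ✓; ∠JPW = 143.8° ✓; |PW| = 9.500 ✗.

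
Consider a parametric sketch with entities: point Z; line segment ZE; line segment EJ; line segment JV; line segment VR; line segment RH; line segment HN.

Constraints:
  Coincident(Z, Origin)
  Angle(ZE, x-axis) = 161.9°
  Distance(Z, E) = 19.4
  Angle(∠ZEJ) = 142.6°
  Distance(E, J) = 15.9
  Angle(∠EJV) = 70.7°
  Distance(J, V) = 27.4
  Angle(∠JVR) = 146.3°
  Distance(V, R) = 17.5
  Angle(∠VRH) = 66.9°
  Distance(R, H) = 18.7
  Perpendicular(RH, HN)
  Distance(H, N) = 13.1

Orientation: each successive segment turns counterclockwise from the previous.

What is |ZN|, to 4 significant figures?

16.83

Z is at the origin; ZE runs at 161.9° with length 19.4, so E = (-18.44, 6.027). ∠ZEJ = 142.6° gives EJ at -160.7° from the x-axis; with |EJ| = 15.9, J = (-33.45, 0.7719). ∠EJV = 70.7° gives JV at -51.40° from the x-axis; with |JV| = 27.4, V = (-16.35, -20.64). ∠JVR = 146.3° gives VR at -17.70° from the x-axis; with |VR| = 17.5, R = (0.3194, -25.96). ∠VRH = 66.9° gives RH at 95.40° from the x-axis; with |RH| = 18.7, H = (-1.440, -7.345). RH ⟂ HN, so HN runs at -174.6°; with |HN| = 13.1, N = (-14.48, -8.578). Then |ZN| = |N − Z| = 16.83.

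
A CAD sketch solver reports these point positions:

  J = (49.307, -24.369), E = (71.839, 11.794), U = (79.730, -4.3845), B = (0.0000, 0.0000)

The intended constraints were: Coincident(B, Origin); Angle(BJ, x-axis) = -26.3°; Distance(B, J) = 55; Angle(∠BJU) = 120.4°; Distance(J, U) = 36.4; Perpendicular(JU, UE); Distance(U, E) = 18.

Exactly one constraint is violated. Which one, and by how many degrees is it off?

Perpendicular(JU, UE) — off by 7.30°.

B = (0.00, 0.00) ✓; BJ at -26.30° ✓; |BJ| = 55.00 ✓; ∠BJU = 120.4° ✓; |JU| = 36.40 ✓; ∠(JU, UE) = 82.70° ✗; |UE| = 18.00 ✓.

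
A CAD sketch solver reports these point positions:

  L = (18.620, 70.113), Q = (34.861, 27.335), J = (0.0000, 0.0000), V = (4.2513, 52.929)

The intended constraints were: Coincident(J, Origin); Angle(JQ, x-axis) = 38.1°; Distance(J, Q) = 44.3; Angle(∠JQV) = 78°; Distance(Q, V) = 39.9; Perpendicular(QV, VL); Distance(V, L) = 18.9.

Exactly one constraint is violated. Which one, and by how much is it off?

Distance(V, L) = 18.9 — off by 3.50.

J = (0.00, 0.00) ✓; JQ at 38.10° ✓; |JQ| = 44.30 ✓; ∠JQV = 78.00° ✓; |QV| = 39.90 ✓; ∠(QV, VL) = 90.00° ✓; |VL| = 22.40 ✗.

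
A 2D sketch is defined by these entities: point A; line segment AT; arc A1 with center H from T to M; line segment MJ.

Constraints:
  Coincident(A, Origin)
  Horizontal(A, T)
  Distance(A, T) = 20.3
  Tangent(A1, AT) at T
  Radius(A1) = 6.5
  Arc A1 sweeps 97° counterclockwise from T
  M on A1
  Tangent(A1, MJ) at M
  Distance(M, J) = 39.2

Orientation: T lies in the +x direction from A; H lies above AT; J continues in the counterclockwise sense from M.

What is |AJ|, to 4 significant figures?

51.16

A is at the origin; A and T share the same y with |AT| = 20.3 and T on the +x side, so T = (20.30, 0.000). Tangency of A1 to AT means the radius HT is perpendicular to AT, so H = T + (0, 6.5) = (20.30, 6.500). On A1, T sits at bearing -90° from H; a 97° counterclockwise sweep puts M at bearing 7°, so M = H + 6.5·(cos 7°, sin 7°) = (26.75, 7.292). Tangency of A1 to MJ means the radius HM is perpendicular to MJ, so MJ runs along (−sin 7°, cos 7°); with |MJ| = 39.2, J = (21.97, 46.20). Then |AJ| = |J − A| = 51.16.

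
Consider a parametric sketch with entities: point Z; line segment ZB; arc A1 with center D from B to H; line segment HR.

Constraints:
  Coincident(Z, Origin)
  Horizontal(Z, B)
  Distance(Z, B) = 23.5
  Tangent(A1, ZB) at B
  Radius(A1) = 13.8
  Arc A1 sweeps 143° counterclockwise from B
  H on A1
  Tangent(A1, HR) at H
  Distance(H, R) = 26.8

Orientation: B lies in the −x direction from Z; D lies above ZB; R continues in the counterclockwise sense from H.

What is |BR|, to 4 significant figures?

42.99

Z is at the origin; Z and B share the same y with |ZB| = 23.5 and B on the −x side, so B = (-23.50, 0.000). A1 meets ZB tangentially, so DB is at right angles to ZB, so D = B + (0, 13.8) = (-23.50, 13.80). On A1, B sits at bearing -90° from D; a 143° counterclockwise sweep puts H at bearing 53°, so H = D + 13.8·(cos 53°, sin 53°) = (-15.19, 24.82). Tangency of A1 to HR means the radius DH is perpendicular to HR, so HR runs along (−sin 53°, cos 53°); with |HR| = 26.8, R = (-36.60, 40.95). Then |BR| = |R − B| = 42.99.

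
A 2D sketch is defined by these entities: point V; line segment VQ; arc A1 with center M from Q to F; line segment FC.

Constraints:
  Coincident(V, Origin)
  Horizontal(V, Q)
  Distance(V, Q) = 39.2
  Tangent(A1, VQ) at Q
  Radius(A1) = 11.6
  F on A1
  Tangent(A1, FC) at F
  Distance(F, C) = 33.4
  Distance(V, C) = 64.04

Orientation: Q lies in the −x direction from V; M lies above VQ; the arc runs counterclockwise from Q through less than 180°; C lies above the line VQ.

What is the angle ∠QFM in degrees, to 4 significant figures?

31.62°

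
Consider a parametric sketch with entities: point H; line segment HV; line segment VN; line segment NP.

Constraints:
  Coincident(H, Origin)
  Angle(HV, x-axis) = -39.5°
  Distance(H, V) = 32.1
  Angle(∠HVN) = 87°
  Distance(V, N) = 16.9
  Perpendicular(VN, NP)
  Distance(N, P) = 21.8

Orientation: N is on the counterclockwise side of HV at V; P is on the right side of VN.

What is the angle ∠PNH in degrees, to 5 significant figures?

154.60°

∠HVN = 87.0°, so VN runs at -39.5° + (180° − 87.0°) = 53.500° from the x-axis; with |VN| = 16.9, N = V + 16.9·(cos 53.500°, sin 53.500°) = (34.822, -6.8329). VN ⟂ NP; with |NP| = 21.8 on the right of VN, P = N + 21.8·(0.80386, -0.59482) = (52.346, -19.800). Then cos ∠PNH = NP·NH / (|NP||NH|), giving 154.60°.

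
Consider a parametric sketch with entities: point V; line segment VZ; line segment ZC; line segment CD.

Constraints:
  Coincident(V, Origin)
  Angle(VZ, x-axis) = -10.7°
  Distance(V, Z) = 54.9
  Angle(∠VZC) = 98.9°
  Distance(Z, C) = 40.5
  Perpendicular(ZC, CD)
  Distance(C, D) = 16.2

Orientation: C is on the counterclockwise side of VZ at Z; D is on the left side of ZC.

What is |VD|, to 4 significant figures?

62.03

V is at the origin; VZ runs at -10.7° with length 54.9, so Z = 54.9·(cos -10.7°, sin -10.7°) = (53.95, -10.19). ∠VZC = 98.9°, so ZC runs at -10.7° + (180° − 98.9°) = 70.40° from the x-axis; with |ZC| = 40.5, C = Z + 40.5·(cos 70.40°, sin 70.40°) = (67.53, 27.96). The perpendicularity gives CD at right angles to ZC; with |CD| = 16.2 on the left of ZC, D = C + 16.2·(-0.9421, 0.3355) = (52.27, 33.39). Then |VD| = |D − V| = 62.03.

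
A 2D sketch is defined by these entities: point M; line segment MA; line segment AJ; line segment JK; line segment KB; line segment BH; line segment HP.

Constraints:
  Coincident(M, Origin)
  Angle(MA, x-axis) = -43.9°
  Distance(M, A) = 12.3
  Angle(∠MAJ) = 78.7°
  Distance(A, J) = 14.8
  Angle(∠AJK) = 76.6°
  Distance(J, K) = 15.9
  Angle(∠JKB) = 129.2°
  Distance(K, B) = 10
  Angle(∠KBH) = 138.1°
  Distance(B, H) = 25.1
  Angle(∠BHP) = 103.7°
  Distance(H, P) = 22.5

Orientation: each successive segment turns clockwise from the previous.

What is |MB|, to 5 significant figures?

7.7636

M is at the origin; MA runs at -43.9° with length 12.3, so A = (8.8628, -8.5288). ∠MAJ = 78.7° gives AJ at -145.20° from the x-axis; with |AJ| = 14.8, J = (-3.2902, -16.975). ∠AJK = 76.6° gives JK at 111.40° from the x-axis; with |JK| = 15.9, K = (-9.0918, -2.1716). ∠JKB = 129.2° gives KB at 60.600° from the x-axis; with |KB| = 10.0, B = (-4.1827, 6.5405). Then |MB| = |B − M| = 7.7636.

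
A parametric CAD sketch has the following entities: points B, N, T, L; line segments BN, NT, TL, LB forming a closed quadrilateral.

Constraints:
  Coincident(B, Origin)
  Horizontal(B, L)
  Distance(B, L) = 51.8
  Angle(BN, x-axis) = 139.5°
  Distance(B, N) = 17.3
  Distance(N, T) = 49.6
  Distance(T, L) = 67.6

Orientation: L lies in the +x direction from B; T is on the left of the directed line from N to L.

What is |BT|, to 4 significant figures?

55.48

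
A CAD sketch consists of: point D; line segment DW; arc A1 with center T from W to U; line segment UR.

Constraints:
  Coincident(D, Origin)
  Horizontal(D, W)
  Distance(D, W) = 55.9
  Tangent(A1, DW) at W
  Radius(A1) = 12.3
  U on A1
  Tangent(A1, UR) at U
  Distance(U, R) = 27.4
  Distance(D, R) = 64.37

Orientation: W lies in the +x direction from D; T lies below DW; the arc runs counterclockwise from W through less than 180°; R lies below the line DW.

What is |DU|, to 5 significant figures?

46.229

Checks: |TW| = 12.30 ✓; |TU| = 12.30 ✓; ∠(TU, UR) = 90.00° ✓; |UR| = 27.40 ✓; |DR| = 64.37 ✓.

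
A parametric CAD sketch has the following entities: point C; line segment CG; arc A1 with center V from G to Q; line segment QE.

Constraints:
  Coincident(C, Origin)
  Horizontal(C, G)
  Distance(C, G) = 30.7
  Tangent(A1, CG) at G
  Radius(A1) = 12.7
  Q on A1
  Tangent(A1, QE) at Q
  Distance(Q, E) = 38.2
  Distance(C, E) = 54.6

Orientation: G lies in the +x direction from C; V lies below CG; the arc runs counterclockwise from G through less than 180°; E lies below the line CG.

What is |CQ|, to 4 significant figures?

22.22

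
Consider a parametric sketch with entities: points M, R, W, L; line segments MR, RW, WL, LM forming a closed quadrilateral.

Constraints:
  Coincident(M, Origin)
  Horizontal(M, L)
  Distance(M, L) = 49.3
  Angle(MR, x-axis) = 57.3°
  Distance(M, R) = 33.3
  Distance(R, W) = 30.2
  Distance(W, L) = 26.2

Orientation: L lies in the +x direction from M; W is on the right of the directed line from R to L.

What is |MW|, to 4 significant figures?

23.22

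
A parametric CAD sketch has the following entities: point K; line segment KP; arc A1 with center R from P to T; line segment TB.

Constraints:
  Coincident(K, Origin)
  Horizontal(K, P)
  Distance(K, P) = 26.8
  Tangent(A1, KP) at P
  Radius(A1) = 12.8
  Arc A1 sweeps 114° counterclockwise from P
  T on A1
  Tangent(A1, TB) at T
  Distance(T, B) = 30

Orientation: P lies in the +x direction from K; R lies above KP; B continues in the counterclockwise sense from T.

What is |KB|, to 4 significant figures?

52.47

K is at the origin; K and P share the same y with |KP| = 26.8 and P on the +x side, so P = (26.80, 0.000). The tangent condition forces RP to be normal to KP, so R = P + (0, 12.8) = (26.80, 12.80). On A1, P sits at bearing -90° from R; a 114° counterclockwise sweep puts T at bearing 24°, so T = R + 12.8·(cos 24°, sin 24°) = (38.49, 18.01). The tangent condition forces RT to be normal to TB, so TB runs along (−sin 24°, cos 24°); with |TB| = 30.0, B = (26.29, 45.41). Then |KB| = |B − K| = 52.47.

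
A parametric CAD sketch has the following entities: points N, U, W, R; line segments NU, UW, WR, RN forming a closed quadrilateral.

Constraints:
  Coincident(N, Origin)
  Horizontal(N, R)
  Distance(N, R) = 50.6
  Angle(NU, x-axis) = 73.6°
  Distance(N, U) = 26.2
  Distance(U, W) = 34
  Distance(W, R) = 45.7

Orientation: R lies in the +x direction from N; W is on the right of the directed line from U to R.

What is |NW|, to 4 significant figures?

10.54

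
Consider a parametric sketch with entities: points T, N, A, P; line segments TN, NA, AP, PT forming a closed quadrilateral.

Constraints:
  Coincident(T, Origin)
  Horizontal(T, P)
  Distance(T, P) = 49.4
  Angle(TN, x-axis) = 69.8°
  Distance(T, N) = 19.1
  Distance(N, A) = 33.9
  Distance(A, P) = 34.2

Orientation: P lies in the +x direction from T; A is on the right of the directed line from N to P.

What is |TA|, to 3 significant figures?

22.9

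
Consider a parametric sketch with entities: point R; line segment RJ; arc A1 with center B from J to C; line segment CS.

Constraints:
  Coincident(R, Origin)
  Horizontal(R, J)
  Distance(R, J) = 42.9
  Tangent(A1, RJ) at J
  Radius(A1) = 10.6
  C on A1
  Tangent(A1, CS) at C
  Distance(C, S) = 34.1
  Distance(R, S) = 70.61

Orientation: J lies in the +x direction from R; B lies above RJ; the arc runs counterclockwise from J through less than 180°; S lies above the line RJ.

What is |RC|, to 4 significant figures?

54.43

R is at the origin; RJ is horizontal with |RJ| = 42.9 and J on the +x side, so J = (42.90, 0.000). Tangency of A1 to RJ means the radius BJ is perpendicular to RJ, so B = J + (0, 10.6) = (42.90, 10.60). Since BC ⟂ CS (tangency), |BS| = √(10.6² + 34.1²) = 35.71 regardless of where C sits on A1. So S lies on both circle(R, 70.61) and circle(B, 35.71); the above-RJ intersection is S = (55.09, 44.16). C is the foot of the tangent from S: C = (53.49, 10.10).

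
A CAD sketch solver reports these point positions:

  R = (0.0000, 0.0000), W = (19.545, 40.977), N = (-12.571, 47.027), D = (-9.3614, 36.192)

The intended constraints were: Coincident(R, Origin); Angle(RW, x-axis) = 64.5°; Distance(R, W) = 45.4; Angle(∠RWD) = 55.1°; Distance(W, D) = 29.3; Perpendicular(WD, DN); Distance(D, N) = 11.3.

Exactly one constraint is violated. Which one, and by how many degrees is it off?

Perpendicular(WD, DN) — off by 7.10°.

R = (0.00, 0.00) ✓; RW at 64.50° ✓; |RW| = 45.40 ✓; ∠RWD = 55.10° ✓; |WD| = 29.30 ✓; ∠(WD, DN) = 82.90° ✗; |DN| = 11.30 ✓.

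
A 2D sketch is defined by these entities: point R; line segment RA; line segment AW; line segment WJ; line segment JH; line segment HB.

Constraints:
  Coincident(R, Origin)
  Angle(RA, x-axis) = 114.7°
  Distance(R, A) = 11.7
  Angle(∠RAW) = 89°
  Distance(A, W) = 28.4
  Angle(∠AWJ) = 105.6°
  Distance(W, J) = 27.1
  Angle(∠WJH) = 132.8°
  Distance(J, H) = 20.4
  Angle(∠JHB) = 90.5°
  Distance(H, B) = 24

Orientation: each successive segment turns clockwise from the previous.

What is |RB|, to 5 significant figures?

19.841

∠WJH = 132.8° gives JH at -97.900° from the x-axis; with |JH| = 20.4, H = (35.477, -19.133). ∠JHB = 90.5° gives HB at 172.60° from the x-axis; with |HB| = 24.0, B = (11.676, -16.042). Then |RB| = |B − R| = 19.841.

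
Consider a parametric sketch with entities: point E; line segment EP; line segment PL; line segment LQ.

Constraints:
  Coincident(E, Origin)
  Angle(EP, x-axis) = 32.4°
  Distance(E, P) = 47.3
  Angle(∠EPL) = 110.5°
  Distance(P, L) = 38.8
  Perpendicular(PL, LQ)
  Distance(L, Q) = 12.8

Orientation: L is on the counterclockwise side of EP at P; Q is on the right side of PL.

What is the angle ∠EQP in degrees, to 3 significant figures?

27.6°

∠EPL = 110.5°, so PL runs at 32.4° + (180° − 110.5°) = 102° from the x-axis; with |PL| = 38.8, L = P + 38.8·(cos 102°, sin 102°) = (31.9, 63.3). PL is perpendicular to LQ; with |LQ| = 12.8 on the right of PL, Q = L + 12.8·(0.979, 0.206) = (44.5, 66.0). Then cos ∠EQP = QE·QP / (|QE||QP|), giving 27.6°.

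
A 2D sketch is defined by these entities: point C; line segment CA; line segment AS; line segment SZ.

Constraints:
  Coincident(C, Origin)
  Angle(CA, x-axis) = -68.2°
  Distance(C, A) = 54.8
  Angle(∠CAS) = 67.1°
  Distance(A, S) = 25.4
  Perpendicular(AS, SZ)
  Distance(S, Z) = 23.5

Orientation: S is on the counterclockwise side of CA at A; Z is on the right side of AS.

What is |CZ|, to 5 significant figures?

74.093

C is at the origin; CA runs at -68.2° with length 54.8, so A = 54.8·(cos -68.2°, sin -68.2°) = (20.351, -50.881). ∠CAS = 67.1°, so AS runs at -68.2° + (180° − 67.1°) = 44.700° from the x-axis; with |AS| = 25.4, S = A + 25.4·(cos 44.700°, sin 44.700°) = (38.405, -33.015). AS is perpendicular to SZ; with |SZ| = 23.5 on the right of AS, Z = S + 23.5·(0.70339, -0.71080) = (54.935, -49.719). Then |CZ| = |Z − C| = 74.093.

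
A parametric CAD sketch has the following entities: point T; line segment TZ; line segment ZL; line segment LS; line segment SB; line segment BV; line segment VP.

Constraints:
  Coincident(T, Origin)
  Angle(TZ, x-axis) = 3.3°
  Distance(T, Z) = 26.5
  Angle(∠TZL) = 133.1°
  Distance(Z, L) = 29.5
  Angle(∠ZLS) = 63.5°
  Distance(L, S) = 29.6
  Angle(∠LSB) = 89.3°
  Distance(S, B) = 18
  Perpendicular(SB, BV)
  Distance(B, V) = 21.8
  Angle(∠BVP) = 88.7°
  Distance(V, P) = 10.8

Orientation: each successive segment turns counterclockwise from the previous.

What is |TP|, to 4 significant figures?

40.83

T is at the origin; TZ runs at 3.3° with length 26.5, so Z = (26.46, 1.525). ∠TZL = 133.1° gives ZL at 50.20° from the x-axis; with |ZL| = 29.5, L = (45.34, 24.19). ∠ZLS = 63.5° gives LS at 166.7° from the x-axis; with |LS| = 29.6, S = (16.53, 31.00). ∠LSB = 89.3° gives SB at -102.6° from the x-axis; with |SB| = 18.0, B = (12.61, 13.43). SB is perpendicular to BV, so BV runs at -12.60°; with |BV| = 21.8, V = (33.88, 8.677). ∠BVP = 88.7° gives VP at 78.70° from the x-axis; with |VP| = 10.8, P = (36.00, 19.27). Then |TP| = |P − T| = 40.83.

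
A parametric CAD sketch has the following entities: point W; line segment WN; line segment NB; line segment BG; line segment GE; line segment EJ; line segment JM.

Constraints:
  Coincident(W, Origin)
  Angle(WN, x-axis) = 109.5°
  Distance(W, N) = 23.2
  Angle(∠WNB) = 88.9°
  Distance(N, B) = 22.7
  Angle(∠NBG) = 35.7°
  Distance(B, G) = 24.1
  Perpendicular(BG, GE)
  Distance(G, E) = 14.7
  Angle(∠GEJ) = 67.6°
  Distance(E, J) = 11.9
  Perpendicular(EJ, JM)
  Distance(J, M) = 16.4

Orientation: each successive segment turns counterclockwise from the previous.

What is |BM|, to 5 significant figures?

19.982

∠GEJ = 67.6° gives EJ at -172.70° from the x-axis; with |EJ| = 11.9, J = (-13.699, 20.285). EJ is perpendicular to JM, so JM runs at -82.700°; with |JM| = 16.4, M = (-11.615, 4.0176). Then |BM| = |M − B| = 19.982.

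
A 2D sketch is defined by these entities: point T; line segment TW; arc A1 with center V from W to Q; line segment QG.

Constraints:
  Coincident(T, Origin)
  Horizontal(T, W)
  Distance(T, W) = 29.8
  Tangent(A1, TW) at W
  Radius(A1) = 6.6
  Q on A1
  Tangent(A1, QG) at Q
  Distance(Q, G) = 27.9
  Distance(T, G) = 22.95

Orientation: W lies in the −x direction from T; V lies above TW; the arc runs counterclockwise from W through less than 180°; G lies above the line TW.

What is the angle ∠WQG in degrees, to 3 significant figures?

157°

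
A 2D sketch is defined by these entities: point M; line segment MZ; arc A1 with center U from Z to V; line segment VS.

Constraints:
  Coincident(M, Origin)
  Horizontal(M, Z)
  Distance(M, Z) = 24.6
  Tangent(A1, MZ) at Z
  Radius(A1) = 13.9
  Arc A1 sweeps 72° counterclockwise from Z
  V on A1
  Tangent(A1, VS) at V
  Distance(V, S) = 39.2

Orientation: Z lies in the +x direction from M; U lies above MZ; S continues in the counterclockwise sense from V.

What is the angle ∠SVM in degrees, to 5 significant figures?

122.25°

M is at the origin; M and Z share the same y with |MZ| = 24.6 and Z on the +x side, so Z = (24.600, 0.0000). The tangent condition forces UZ to be normal to MZ, so U = Z + (0, 13.9) = (24.600, 13.900). On A1, Z sits at bearing -90° from U; a 72° counterclockwise sweep puts V at bearing -18°, so V = U + 13.9·(cos -18°, sin -18°) = (37.820, 9.6047). A1 meets VS tangentially, so UV is at right angles to VS, so VS runs along (−sin -18°, cos -18°); with |VS| = 39.2, S = (49.933, 46.886). Then cos ∠SVM = VS·VM / (|VS||VM|), giving 122.25°.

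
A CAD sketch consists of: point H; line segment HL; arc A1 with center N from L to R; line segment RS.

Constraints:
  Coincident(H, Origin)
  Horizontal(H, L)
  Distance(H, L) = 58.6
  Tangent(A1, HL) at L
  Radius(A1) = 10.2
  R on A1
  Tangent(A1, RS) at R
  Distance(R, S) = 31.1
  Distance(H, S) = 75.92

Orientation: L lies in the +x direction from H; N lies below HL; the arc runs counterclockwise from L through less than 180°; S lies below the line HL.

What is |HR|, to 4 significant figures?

51.51

H is at the origin; HL is horizontal with |HL| = 58.6 and L on the +x side, so L = (58.60, 0.000). A1 meets HL tangentially, so NL is at right angles to HL, so N = L + (0, -10.2) = (58.60, -10.20). Since NR ⟂ RS (tangency), |NS| = √(10.2² + 31.1²) = 32.73 regardless of where R sits on A1. So S lies on both circle(H, 75.92) and circle(N, 32.73); the below-HL intersection is S = (62.80, -42.66). R is the foot of the tangent from S: R = (49.40, -14.60).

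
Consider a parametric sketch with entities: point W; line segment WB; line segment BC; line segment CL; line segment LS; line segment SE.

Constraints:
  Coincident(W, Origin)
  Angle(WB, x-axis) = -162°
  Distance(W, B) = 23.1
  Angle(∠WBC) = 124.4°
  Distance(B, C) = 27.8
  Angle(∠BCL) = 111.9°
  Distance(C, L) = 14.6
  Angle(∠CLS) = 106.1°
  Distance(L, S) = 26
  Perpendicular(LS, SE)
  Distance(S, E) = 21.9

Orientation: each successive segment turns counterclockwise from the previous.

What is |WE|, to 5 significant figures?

14.059

∠CLS = 106.1° gives LS at 35.600° from the x-axis; with |LS| = 26.0, S = (2.7799, -27.721). LS is perpendicular to SE, so SE runs at 125.60°; with |SE| = 21.9, E = (-9.9686, -9.9139). Then |WE| = |E − W| = 14.059.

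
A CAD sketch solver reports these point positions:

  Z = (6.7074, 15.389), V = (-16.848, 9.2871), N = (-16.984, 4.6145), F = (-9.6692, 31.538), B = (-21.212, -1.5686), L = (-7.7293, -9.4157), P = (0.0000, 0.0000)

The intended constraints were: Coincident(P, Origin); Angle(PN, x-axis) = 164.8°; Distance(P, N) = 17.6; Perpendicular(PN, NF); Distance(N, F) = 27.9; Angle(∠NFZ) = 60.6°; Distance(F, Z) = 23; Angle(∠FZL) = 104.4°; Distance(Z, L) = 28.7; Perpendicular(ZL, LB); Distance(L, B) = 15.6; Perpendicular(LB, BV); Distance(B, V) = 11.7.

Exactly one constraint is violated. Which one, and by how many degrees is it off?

Perpendicular(LB, BV) — off by 8.30°.

P = (0.00, 0.00) ✓; PN at 164.8° ✓; |PN| = 17.60 ✓; ∠(PN, NF) = 90.00° ✓; |NF| = 27.90 ✓; ∠NFZ = 60.60° ✓; |FZ| = 23.00 ✓; ∠FZL = 104.4° ✓; |ZL| = 28.70 ✓; ∠(ZL, LB) = 90.00° ✓; |LB| = 15.60 ✓; ∠(LB, BV) = 81.70° ✗; |BV| = 11.70 ✓.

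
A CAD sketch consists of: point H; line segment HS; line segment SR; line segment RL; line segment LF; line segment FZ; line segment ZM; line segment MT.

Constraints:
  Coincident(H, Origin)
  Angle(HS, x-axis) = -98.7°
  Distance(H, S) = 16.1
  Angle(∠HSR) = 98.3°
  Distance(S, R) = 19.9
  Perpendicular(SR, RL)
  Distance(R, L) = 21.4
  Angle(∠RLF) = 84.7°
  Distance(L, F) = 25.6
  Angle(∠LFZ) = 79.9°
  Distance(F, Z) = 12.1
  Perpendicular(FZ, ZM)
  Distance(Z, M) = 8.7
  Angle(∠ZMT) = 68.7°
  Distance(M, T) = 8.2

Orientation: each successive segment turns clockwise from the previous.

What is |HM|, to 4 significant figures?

10.42

H is at the origin; HS runs at -98.7° with length 16.1, so S = (-2.435, -15.91). ∠HSR = 98.3° gives SR at 179.6° from the x-axis; with |SR| = 19.9, R = (-22.33, -15.78). SR is perpendicular to RL, so RL runs at 89.60°; with |RL| = 21.4, L = (-22.19, 5.624). ∠RLF = 84.7° gives LF at -5.700° from the x-axis; with |LF| = 25.6, F = (3.288, 3.081). ∠LFZ = 79.9° gives FZ at -105.8° from the x-axis; with |FZ| = 12.1, Z = (-0.006584, -8.562). FZ ⟂ ZM, so ZM runs at 164.2°; with |ZM| = 8.7, M = (-8.378, -6.193). Then |HM| = |M − H| = 10.42.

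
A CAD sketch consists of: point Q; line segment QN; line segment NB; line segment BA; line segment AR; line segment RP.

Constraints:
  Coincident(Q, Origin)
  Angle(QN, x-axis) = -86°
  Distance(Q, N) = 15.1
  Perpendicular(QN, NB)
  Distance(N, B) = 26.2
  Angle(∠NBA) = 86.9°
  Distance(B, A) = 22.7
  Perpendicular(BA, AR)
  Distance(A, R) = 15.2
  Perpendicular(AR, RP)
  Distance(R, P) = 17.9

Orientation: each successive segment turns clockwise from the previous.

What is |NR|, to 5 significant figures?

23.940

Q is at the origin; QN runs at -86.0° with length 15.1, so N = (1.0533, -15.063). The perpendicularity gives NB at right angles to QN, so NB runs at -176.00°; with |NB| = 26.2, B = (-25.083, -16.891). ∠NBA = 86.9° gives BA at 90.900° from the x-axis; with |BA| = 22.7, A = (-25.439, 5.8064). BA ⟂ AR, so AR runs at 0.90000°; with |AR| = 15.2, R = (-10.241, 6.0451). Then |NR| = |R − N| = 23.940.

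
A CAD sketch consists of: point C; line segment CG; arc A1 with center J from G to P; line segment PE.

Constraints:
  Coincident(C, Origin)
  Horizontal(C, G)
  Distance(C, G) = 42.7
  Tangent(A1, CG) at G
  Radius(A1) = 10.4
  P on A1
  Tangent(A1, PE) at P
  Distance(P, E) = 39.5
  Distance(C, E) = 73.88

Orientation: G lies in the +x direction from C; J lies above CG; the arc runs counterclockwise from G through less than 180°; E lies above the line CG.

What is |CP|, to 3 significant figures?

54.0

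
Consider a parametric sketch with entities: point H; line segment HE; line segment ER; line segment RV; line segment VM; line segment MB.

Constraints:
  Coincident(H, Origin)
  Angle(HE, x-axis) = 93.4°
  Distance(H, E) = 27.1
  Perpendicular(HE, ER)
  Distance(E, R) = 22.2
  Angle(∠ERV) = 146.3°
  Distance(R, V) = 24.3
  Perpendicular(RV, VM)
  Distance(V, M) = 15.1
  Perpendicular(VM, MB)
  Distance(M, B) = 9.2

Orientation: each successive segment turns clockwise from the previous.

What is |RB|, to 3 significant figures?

21.4

H is at the origin; HE runs at 93.4° with length 27.1, so E = (-1.61, 27.1). The perpendicularity gives ER at right angles to HE, so ER runs at 3.40°; with |ER| = 22.2, R = (20.6, 28.4). ∠ERV = 146.3° gives RV at -30.3° from the x-axis; with |RV| = 24.3, V = (41.5, 16.1). The perpendicularity gives VM at right angles to RV, so VM runs at -120°; with |VM| = 15.1, M = (33.9, 3.07). VM is perpendicular to MB, so MB runs at 150°; with |MB| = 9.2, B = (26.0, 7.71). Then |RB| = |B − R| = 21.4.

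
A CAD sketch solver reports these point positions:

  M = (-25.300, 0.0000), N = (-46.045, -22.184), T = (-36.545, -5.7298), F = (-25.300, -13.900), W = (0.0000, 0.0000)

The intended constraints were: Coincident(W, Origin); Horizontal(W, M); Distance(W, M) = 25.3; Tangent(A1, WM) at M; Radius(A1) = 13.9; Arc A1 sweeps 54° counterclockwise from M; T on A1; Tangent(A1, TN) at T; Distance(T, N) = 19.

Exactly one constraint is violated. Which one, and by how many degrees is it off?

Tangent(A1, TN) at T — off by 6.00°.

W = (0.00, 0.00) ✓; W.y = 0.00, M.y = 0.00 ✓; |WM| = 25.30 ✓; ∠(FM, MW) = 90.00° ✓; |FM| = 13.90 ✓; bearing(F→T) − bearing(F→M) = 54.00° ✓; |FT| = 13.90 ✓; ∠(FT, TN) = 84.00° ✗; |TN| = 19.00 ✓.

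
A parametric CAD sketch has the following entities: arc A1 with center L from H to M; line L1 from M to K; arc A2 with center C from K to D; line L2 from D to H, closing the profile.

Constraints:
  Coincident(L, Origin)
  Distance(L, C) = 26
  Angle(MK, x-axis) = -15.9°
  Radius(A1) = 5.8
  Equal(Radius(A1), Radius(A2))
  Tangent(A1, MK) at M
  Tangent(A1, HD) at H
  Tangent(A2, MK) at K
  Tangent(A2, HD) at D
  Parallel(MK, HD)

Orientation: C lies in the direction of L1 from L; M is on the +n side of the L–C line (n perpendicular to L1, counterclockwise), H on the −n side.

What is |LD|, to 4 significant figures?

26.64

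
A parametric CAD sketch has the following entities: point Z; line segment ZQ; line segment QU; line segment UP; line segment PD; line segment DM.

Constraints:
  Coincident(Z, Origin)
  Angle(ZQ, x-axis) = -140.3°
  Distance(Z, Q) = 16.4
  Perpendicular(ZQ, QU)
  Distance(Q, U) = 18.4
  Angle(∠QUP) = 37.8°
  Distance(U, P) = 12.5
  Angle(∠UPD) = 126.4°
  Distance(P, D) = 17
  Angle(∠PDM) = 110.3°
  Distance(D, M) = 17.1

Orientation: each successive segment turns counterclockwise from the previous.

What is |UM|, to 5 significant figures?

30.933

∠UPD = 126.4° gives PD at 145.50° from the x-axis; with |PD| = 17.0, D = (-15.289, -2.5107). ∠PDM = 110.3° gives DM at -144.80° from the x-axis; with |DM| = 17.1, M = (-29.263, -12.368). Then |UM| = |M − U| = 30.933.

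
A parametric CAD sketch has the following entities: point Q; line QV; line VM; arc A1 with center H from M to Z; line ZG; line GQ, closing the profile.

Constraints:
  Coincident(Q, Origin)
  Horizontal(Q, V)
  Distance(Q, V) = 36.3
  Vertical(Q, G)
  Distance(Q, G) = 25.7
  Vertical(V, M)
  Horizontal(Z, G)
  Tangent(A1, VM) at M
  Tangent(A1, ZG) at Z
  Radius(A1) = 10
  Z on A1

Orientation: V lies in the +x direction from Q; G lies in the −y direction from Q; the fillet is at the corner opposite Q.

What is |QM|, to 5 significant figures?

39.550

The virtual corner opposite Q is at (36.300, -25.700). A1 meets VM tangentially, so HM is at right angles to VM and since A1 is tangent to ZG there, HZ ⟂ ZG, with radius 10.0, so the center H sits 10.0 in from both sides at H = (26.300, -15.700). That places the tangent points at M = (36.300, -15.700) on VM and Z = (26.300, -25.700) on ZG. Then |QM| = |M − Q| = 39.550.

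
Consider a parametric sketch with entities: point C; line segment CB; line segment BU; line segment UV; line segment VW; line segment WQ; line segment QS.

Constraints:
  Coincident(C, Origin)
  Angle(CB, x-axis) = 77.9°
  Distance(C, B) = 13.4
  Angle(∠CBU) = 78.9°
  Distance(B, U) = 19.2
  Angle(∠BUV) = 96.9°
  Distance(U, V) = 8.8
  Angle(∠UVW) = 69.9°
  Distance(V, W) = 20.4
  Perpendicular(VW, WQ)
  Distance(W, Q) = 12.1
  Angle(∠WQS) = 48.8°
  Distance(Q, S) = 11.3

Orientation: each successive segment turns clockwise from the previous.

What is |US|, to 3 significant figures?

9.58

C is at the origin; CB runs at 77.9° with length 13.4, so B = (2.81, 13.1). ∠CBU = 78.9° gives BU at -23.2° from the x-axis; with |BU| = 19.2, U = (20.5, 5.54). ∠BUV = 96.9° gives UV at -106° from the x-axis; with |UV| = 8.8, V = (18.0, -2.91). ∠UVW = 69.9° gives VW at 144° from the x-axis; with |VW| = 20.4, W = (1.57, 9.20). The perpendicularity gives WQ at right angles to VW, so WQ runs at 53.6°; with |WQ| = 12.1, Q = (8.75, 18.9). ∠WQS = 48.8° gives QS at -77.6° from the x-axis; with |QS| = 11.3, S = (11.2, 7.90). Then |US| = |S − U| = 9.58.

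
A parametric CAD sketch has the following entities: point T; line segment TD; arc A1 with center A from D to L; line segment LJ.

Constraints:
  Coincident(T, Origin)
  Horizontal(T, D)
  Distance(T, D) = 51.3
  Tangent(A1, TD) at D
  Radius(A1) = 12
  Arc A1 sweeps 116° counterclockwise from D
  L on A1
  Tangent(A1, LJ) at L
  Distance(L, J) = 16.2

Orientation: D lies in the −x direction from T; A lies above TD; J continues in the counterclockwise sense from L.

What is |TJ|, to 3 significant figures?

57.3

T is at the origin; T and D share the same y with |TD| = 51.3 and D on the −x side, so D = (-51.3, 0.00). Tangency of A1 to TD means the radius AD is perpendicular to TD, so A = D + (0, 12) = (-51.3, 12.0). On A1, D sits at bearing -90° from A; a 116° counterclockwise sweep puts L at bearing 26°, so L = A + 12.0·(cos 26°, sin 26°) = (-40.5, 17.3). The tangent condition forces AL to be normal to LJ, so LJ runs along (−sin 26°, cos 26°); with |LJ| = 16.2, J = (-47.6, 31.8). Then |TJ| = |J − T| = 57.3.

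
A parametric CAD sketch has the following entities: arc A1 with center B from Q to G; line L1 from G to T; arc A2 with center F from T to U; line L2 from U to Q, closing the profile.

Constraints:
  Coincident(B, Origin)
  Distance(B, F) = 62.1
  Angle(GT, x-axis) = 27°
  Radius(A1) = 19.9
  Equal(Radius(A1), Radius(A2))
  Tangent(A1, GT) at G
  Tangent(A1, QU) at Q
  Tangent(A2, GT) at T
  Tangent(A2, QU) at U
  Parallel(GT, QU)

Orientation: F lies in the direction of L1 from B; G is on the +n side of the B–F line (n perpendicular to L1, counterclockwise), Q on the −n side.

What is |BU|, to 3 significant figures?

65.2

Tangency of A1 to both parallel lines with radius 19.9 puts G and Q at B ± 19.9·n: G = (-9.03, 17.7), Q = (9.03, -17.7). Equal radii place T and U the same way about F: T = F + 19.9·n = (46.3, 45.9), U = F − 19.9·n = (64.4, 10.5). Then |BU| = |U − B| = 65.2.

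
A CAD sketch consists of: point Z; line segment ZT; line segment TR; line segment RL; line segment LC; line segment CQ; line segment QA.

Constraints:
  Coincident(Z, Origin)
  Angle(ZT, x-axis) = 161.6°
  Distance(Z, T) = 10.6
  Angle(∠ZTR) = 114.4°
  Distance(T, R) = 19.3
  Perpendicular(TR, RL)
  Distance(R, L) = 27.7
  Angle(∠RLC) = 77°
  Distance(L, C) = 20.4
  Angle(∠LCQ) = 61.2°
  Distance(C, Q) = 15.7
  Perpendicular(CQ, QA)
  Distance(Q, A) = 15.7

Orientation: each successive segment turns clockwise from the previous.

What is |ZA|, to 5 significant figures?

28.701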